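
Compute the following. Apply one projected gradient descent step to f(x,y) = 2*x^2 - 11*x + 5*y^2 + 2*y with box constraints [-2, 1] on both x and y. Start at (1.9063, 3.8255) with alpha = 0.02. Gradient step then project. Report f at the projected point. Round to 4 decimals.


Step 1: Compute gradient at (1.9063, 3.8255).
grad_x = 2*2*1.9063 - 11 = -3.3748
grad_y = 2*5*3.8255 + 2 = 40.255
Step 2: Gradient step.
x_raw = 1.9063 - 0.02*-3.3748 = 1.9738
y_raw = 3.8255 - 0.02*40.255 = 3.0204
Step 3: Project onto [-2, 1].
x_proj = clip(1.9738) = 1.0
y_proj = clip(3.0204) = 1.0
Step 4: Evaluate f.
f(1.0, 1.0) = -2.0


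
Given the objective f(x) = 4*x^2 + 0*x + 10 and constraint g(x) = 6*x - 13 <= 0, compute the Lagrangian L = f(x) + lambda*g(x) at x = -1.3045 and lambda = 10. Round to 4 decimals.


Step 1: Evaluate f(x).
f(-1.3045) = 4*(-1.3045)^2 + 0*(-1.3045) + 10 = 16.8069
Step 2: Evaluate g(x).
g(-1.3045) = 6*-1.3045 - 13 = -20.827
Step 3: Compute Lagrangian.
L = 16.8069 + 10*-20.827 = -191.4631


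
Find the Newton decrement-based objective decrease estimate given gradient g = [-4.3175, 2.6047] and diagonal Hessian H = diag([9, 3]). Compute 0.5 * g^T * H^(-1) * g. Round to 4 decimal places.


Step 1: H is diagonal, so H^(-1) * g = [-0.4797, 0.8682].
Step 2: g^T H^(-1) g = sum_i g_i^2 / H_ii
  = (-4.3175)^2/9 + (2.6047)^2/3
  = 2.0712 + 2.2615 = 4.3327
Step 3: Objective decrease = 0.5 * g^T H^(-1) g = 2.1663


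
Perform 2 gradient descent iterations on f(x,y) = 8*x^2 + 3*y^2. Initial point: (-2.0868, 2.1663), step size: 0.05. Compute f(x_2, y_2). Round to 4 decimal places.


Gradient descent on f(x,y) = 8*x^2 + 3*y^2.
Starting point: (-2.0868, 2.1663), alpha = 0.05
Step 1: grad_x = 2*8*-2.0868 = -33.3888, grad_y = 2*3*2.1663 = 12.9978
  x_1 = -2.0868 - 0.05*-33.3888 = -0.4174
  y_1 = 2.1663 - 0.05*12.9978 = 1.5164
Step 2: grad_x = 2*8*-0.4174 = -6.6778, grad_y = 2*3*1.5164 = 9.0985
  x_2 = -0.4174 - 0.05*-6.6778 = -0.0835
  y_2 = 1.5164 - 0.05*9.0985 = 1.0615
f(-0.0835, 1.0615) = 8*(-0.0835)^2 + 3*1.0615^2 = 3.436


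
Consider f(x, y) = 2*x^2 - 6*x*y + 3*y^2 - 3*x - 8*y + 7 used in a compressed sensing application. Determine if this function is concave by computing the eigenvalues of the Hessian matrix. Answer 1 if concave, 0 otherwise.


The Hessian of f(x,y) = 2*x^2 - 6*x*y + 3*y^2 - 3*x - 8*y + 7 is:
H = [[4, -6], [-6, 6]]
Trace = 4 + 6 = 10
Determinant = 4*6 - (-6)^2 = -12
Discriminant = (10)^2 - 4*-12 = 148.0
Eigenvalues: lambda_1 = -1.0828, lambda_2 = 11.0828
The function is not concave.

0


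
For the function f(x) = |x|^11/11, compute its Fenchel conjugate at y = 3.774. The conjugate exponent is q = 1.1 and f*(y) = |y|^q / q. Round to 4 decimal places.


The conjugate exponent q satisfies 1/p + 1/q = 1.
p = 11, so q = 11/(11 - 1) = 1.1
|y|^q = 3.774^1.1 = 4.31
f*(3.774) = 4.31 / 1.1 = 3.9182


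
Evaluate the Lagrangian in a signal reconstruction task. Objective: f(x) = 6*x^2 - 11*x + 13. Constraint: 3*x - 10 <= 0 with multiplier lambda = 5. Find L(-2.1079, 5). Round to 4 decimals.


Step 1: Evaluate f(x).
f(-2.1079) = 6*(-2.1079)^2 - 11*(-2.1079) + 13 = 62.8464
Step 2: Evaluate g(x).
g(-2.1079) = 3*-2.1079 - 10 = -16.3237
Step 3: Compute Lagrangian.
L = 62.8464 + 5*-16.3237 = -18.7721


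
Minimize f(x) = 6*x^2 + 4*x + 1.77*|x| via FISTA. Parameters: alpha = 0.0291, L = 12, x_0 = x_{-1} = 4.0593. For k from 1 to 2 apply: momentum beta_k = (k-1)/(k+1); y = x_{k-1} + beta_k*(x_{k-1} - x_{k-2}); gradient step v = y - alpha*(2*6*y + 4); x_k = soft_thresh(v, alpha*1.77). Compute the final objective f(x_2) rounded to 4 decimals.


FISTA on f(x) = 6*x^2 + 4*x + 1.77*|x|
L = 12, alpha = 0.0291
Iteration 1: beta = 0.0, y = 4.0593 + 0.0*(4.0593 - 4.0593) = 4.0593
  grad(y) = 52.7116, v = y - alpha*grad = 2.5254
  prox(v) = soft_thresh(2.5254, 0.0515) = 2.4739
Iteration 2: beta = 0.3333, y = 2.4739 + 0.3333*(2.4739 - 4.0593) = 1.9454
  grad(y) = 27.345, v = y - alpha*grad = 1.1497
  prox(v) = soft_thresh(1.1497, 0.0515) = 1.0982
f(x_2) = 6*1.0982^2 + 4*1.0982 + 1.77*|1.0982| = 13.5723


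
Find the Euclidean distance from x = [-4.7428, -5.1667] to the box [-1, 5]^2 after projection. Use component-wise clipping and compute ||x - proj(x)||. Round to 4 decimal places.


Project each component onto [-1, 5].
clip(-4.7428) = -1.0, clip(-5.1667) = -1.0
Projection = [-1.0, -1.0]
Squared diffs: [14.0086, 17.3614]
Distance = sqrt(31.37) = 5.6009


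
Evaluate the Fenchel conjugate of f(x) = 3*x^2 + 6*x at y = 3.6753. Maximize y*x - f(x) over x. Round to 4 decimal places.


f*(y) = sup_x {y*x - a*x^2 - b*x} = sup_x {(y-b)*x - a*x^2}
FOC: (y - b) - 2a*x = 0 => x* = (y - b)/(2a)
x* = (3.6753 - 6)/(2*3) = -0.3875
f*(3.6753) = (y-b)^2/(4a) = (3.6753 - 6)^2/(4*3)
= 5.4042/12 = 0.4504


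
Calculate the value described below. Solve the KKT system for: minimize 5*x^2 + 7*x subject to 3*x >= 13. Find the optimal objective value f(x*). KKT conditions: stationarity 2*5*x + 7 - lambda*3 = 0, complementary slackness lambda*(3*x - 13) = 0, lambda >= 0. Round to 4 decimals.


Step 1: Try lambda = 0 (constraint inactive).
x_unc = -7/(2*5) = -0.7
Check: 3*-0.7 = -2.1 < 13 -- violated!
Step 2: Constraint must be active: 3*x = 13
x* = 13/3 = 4.3333 (rounded; the exact value 13/3 is used below)
lambda = (2*5*(13/3) + 7)/3 = 16.7778
Step 3: Compute optimal value.
f(x*) = 5*(13/3)^2 + 7*(13/3) = 124.2222


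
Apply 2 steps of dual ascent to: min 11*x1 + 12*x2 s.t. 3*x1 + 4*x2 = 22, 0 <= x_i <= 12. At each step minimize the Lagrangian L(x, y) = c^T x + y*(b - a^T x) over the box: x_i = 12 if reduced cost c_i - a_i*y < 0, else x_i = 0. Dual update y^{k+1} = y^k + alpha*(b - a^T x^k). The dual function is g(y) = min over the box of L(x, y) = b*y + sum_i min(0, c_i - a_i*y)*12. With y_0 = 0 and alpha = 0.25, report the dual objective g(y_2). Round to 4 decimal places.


Dual ascent for LP: min 11*x1 + 12*x2, 3*x1 + 4*x2 = 22, 0 <= x_i <= 12
Step 1: y^k = 0.0, reduced costs: (11.0, 12.0)
  x^k = (0.0, 0.0), subgradient = b - a^T x = 22.0
  y^{k+1} = 0.0 + 0.25*22.0 = 5.5
Step 2: y^k = 5.5, reduced costs: (-5.5, -10.0)
  x^k = (12.0, 12.0), subgradient = b - a^T x = -62.0
  y^{k+1} = 5.5 + 0.25*-62.0 = -10.0
Dual objective at y_2 = -10.0: reduced costs (41.0, 52.0), box minimizer x = (0.0, 0.0)
g(y_2) = b*y + (c1 - a1*y)*x1 + (c2 - a2*y)*x2 = 22*(-10.0) + 41.0*0.0 + 52.0*0.0 = -220.0 + 0.0 + 0.0 = -220.0


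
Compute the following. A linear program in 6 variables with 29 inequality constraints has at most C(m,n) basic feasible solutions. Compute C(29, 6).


Each vertex corresponds to some choice of n active constraints out of m, so the number of vertices is at most C(m, n) = m! / (n!(m-n)!).
m = 29, n = 6
Numerator: 29 * 28 * 27 * 26 * 25 * 24
Denominator: 6! = 720
C(29, 6) = 475020


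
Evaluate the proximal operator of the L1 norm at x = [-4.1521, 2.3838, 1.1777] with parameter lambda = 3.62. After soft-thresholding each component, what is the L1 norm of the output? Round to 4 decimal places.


Soft-thresholding with lambda = 3.62:
prox(-4.1521) = sign(-4.1521)*max(|-4.1521| - 3.62, 0) = -0.5321
prox(2.3838) = sign(2.3838)*max(|2.3838| - 3.62, 0) = 0.0
prox(1.1777) = sign(1.1777)*max(|1.1777| - 3.62, 0) = 0.0
prox(x) = [-0.5321, 0.0, 0.0]
||prox(x)||_1 = 0.5321 + 0.0 + 0.0 = 0.5321


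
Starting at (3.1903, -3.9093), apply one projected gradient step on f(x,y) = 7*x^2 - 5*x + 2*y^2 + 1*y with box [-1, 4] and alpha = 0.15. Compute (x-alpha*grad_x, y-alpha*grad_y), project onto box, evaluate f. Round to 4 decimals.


Step 1: Compute gradient at (3.1903, -3.9093).
grad_x = 2*7*3.1903 - 5 = 39.6642
grad_y = 2*2*-3.9093 + 1 = -14.6372
Step 2: Gradient step.
x_raw = 3.1903 - 0.15*39.6642 = -2.7593
y_raw = -3.9093 - 0.15*-14.6372 = -1.7137
Step 3: Project onto [-1, 4].
x_proj = clip(-2.7593) = -1.0
y_proj = clip(-1.7137) = -1.0
Step 4: Evaluate f.
f(-1.0, -1.0) = 13.0


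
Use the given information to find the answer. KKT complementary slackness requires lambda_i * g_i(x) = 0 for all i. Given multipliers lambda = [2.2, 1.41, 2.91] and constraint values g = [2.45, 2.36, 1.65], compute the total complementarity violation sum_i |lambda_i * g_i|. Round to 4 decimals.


KKT complementary slackness check:
lambda_1 * g_1 = 2.2 * 2.45 = 5.39
lambda_2 * g_2 = 1.41 * 2.36 = 3.3276
lambda_3 * g_3 = 2.91 * 1.65 = 4.8015
Total violation = 5.39 + 3.3276 + 4.8015 = 13.5191


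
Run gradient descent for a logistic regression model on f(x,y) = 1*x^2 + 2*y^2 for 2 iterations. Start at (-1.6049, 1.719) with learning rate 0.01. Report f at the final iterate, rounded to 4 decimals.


Gradient descent on f(x,y) = 1*x^2 + 2*y^2.
Starting point: (-1.6049, 1.719), alpha = 0.01
Step 1: grad_x = 2*1*-1.6049 = -3.2098, grad_y = 2*2*1.719 = 6.876
  x_1 = -1.6049 - 0.01*-3.2098 = -1.5728
  y_1 = 1.719 - 0.01*6.876 = 1.6502
Step 2: grad_x = 2*1*-1.5728 = -3.1456, grad_y = 2*2*1.6502 = 6.601
  x_2 = -1.5728 - 0.01*-3.1456 = -1.5413
  y_2 = 1.6502 - 0.01*6.601 = 1.5842
f(-1.5413, 1.5842) = 1*(-1.5413)^2 + 2*1.5842^2 = 7.3953


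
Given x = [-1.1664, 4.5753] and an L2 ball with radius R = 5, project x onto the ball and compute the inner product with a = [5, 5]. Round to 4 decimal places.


Step 1: Compute ||x|| (intermediates to 6 decimals).
||x|| = sqrt((-1.1664)^2 + 4.5753^2) = 4.721637
Step 2: Project.
Since ||x|| <= R, proj = x (no scaling needed).
proj(x) = [-1.1664, 4.5753]
Step 3: Dot product.
a^T * proj(x) = 5*(-1.1664) + 5*4.5753 = 17.0445


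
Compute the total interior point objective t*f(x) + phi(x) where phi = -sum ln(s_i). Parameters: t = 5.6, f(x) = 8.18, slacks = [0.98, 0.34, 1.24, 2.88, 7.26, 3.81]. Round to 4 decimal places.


Step 1: Compute log-barrier.
ln values: [-0.0202, -1.0788, 0.2151, 1.0578, 1.9824, 1.3376]
phi = -(-0.0202 - 1.0788 + 0.2151 + 1.0578 + 1.9824 + 1.3376) = -3.4939
Step 2: Compute augmented objective.
t*f(x) = 5.6*8.18 = 45.808
Total = 45.808 - 3.4939 = 42.3141


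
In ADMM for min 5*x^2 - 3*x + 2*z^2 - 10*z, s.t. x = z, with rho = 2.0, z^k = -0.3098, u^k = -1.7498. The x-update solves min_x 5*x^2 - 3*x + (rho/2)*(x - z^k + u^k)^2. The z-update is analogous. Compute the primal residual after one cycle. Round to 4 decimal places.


ADMM iteration with rho = 2.0, z^k = -0.3098, u^k = -1.7498
Step 1: x-update.
Minimize 5*x^2 - 3*x + (2.0/2)*(x + 0.3098 - 1.7498)^2
FOC: (2*5 + 2.0)*x = 3 + 2.0*(-0.3098 + 1.7498)
x^{k+1} = 0.49
Step 2: z-update.
Minimize 2*z^2 - 10*z + (2.0/2)*(0.49 - z - 1.7498)^2
FOC: (2*2 + 2.0)*z = 10 + 2.0*(0.49 - 1.7498)
z^{k+1} = 1.2467
Step 3: u-update.
u^{k+1} = -1.7498 + 0.49 - 1.2467 = -2.5065
Step 4: Primal residual = |0.49 - 1.2467| = 0.7567


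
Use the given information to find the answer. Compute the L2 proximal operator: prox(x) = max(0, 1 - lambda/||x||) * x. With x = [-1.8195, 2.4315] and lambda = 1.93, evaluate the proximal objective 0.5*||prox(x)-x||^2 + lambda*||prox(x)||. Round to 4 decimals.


Step 1: Compute ||x||.
||x|| = 3.0369
Step 2: Compute scaling factor.
scale = max(0, 1 - 1.93/3.0369) = 0.3645
Step 3: prox(x) = [-0.6632, 0.8862]
||prox(x)|| = 1.1069
Step 4: Proximal objective.
0.5*||prox-x||^2 = 1.8625
lambda*||prox|| = 2.1363
Total = 3.9988


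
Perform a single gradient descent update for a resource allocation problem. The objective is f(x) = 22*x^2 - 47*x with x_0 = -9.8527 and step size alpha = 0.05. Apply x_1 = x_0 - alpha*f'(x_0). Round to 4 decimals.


We compute the gradient at x_0 and apply the update.
f'(x) = 44*x - 47
f'(-9.8527) = 44*-9.8527 - 47 = -480.5188
x_1 = -9.8527 - 0.05*-480.5188 = 14.1732


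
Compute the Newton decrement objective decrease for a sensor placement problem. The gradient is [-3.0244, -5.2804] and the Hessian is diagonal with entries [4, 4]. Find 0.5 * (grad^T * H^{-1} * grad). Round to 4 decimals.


Step 1: H is diagonal, so H^(-1) * g = [-0.7561, -1.3201].
Step 2: g^T H^(-1) g = sum_i g_i^2 / H_ii
  = (-3.0244)^2/4 + (-5.2804)^2/4
  = 2.2867 + 6.9707 = 9.2574
Step 3: Objective decrease = 0.5 * g^T H^(-1) g = 4.6287


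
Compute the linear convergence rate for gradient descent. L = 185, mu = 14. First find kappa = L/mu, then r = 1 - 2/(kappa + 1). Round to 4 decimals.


Step 1: Compute the condition number.
kappa = L/mu = 185/14 = 13.2143
Step 2: Compute the convergence rate.
r = 1 - 2/(kappa + 1) = 1 - 2*mu/(L + mu) = (L - mu)/(L + mu) = 171/199 = 0.8593


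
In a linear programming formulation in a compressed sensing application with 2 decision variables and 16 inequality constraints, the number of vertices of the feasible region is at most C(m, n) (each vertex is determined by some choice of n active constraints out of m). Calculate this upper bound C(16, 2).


Each vertex corresponds to some choice of n active constraints out of m, so the number of vertices is at most C(m, n) = m! / (n!(m-n)!).
m = 16, n = 2
Numerator: 16 * 15
Denominator: 2! = 2
C(16, 2) = 120


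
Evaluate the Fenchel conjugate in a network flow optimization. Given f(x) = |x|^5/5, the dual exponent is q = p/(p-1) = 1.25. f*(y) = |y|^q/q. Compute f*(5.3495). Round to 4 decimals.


The conjugate exponent q satisfies 1/p + 1/q = 1.
p = 5, so q = 5/(5 - 1) = 1.25
|y|^q = 5.3495^1.25 = 8.1356
f*(5.3495) = 8.1356 / 1.25 = 6.5085


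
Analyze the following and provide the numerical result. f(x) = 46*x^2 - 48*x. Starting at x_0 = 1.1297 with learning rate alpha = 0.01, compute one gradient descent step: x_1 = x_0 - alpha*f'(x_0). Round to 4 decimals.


We compute the gradient at x_0 and apply the update.
f'(x) = 92*x - 48
f'(1.1297) = 92*1.1297 - 48 = 55.9324
x_1 = 1.1297 - 0.01*55.9324 = 0.5704


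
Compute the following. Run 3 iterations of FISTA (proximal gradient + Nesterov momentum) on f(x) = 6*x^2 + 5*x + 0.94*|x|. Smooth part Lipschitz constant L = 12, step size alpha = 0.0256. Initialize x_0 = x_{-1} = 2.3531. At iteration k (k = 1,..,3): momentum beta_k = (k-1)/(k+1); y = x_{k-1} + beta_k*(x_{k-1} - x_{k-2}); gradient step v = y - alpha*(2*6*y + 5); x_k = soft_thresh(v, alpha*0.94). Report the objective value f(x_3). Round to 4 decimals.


FISTA on f(x) = 6*x^2 + 5*x + 0.94*|x|
L = 12, alpha = 0.0256
Iteration 1: beta = 0.0, y = 2.3531 + 0.0*(2.3531 - 2.3531) = 2.3531
  grad(y) = 33.2372, v = y - alpha*grad = 1.5022
  prox(v) = soft_thresh(1.5022, 0.0241) = 1.4782
Iteration 2: beta = 0.3333, y = 1.4782 + 0.3333*(1.4782 - 2.3531) = 1.1865
  grad(y) = 19.2382, v = y - alpha*grad = 0.694
  prox(v) = soft_thresh(0.694, 0.0241) = 0.67
Iteration 3: beta = 0.5, y = 0.67 + 0.5*(0.67 - 1.4782) = 0.2659
  grad(y) = 8.1902, v = y - alpha*grad = 0.0562
  prox(v) = soft_thresh(0.0562, 0.0241) = 0.0321
f(x_3) = 6*0.0321^2 + 5*0.0321 + 0.94*|0.0321| = 0.197


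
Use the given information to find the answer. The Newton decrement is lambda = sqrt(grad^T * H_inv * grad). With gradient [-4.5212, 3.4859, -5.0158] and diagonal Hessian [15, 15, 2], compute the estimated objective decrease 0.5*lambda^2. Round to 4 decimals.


Step 1: H is diagonal, so H^(-1) * g = [-0.3014, 0.2324, -2.5079].
Step 2: g^T H^(-1) g = sum_i g_i^2 / H_ii
  = (-4.5212)^2/15 + (3.4859)^2/15 + (-5.0158)^2/2
  = 1.3627 + 0.8101 + 12.5791 = 14.752
Step 3: Objective decrease = 0.5 * g^T H^(-1) g = 7.376


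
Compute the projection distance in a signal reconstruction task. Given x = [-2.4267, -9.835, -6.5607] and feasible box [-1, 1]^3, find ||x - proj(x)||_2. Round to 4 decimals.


Project each component onto [-1, 1].
clip(-2.4267) = -1.0, clip(-9.835) = -1.0, clip(-6.5607) = -1.0
Projection = [-1.0, -1.0, -1.0]
Squared diffs: [2.0355, 78.0572, 30.9214]
Distance = sqrt(111.0141) = 10.5363


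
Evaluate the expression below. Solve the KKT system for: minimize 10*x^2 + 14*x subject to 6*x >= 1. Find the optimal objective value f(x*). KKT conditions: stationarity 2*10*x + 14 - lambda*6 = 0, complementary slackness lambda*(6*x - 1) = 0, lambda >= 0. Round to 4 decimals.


Step 1: Try lambda = 0 (constraint inactive).
x_unc = -14/(2*10) = -0.7
Check: 6*-0.7 = -4.2 < 1 -- violated!
Step 2: Constraint must be active: 6*x = 1
x* = 1/6 = 0.1667 (rounded; the exact value 1/6 is used below)
lambda = (2*10*(1/6) + 14)/6 = 2.8889
Step 3: Compute optimal value.
f(x*) = 10*(1/6)^2 + 14*(1/6) = 2.6111


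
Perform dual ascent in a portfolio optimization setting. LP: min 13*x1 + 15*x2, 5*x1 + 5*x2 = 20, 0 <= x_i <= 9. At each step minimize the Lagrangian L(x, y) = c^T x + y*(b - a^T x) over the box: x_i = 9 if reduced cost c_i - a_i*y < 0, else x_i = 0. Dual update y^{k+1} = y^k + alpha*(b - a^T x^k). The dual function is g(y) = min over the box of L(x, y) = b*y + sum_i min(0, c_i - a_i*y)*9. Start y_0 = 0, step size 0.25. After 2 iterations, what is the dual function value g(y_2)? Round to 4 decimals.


Dual ascent for LP: min 13*x1 + 15*x2, 5*x1 + 5*x2 = 20, 0 <= x_i <= 9
Step 1: y^k = 0.0, reduced costs: (13.0, 15.0)
  x^k = (0.0, 0.0), subgradient = b - a^T x = 20.0
  y^{k+1} = 0.0 + 0.25*20.0 = 5.0
Step 2: y^k = 5.0, reduced costs: (-12.0, -10.0)
  x^k = (9.0, 9.0), subgradient = b - a^T x = -70.0
  y^{k+1} = 5.0 + 0.25*-70.0 = -12.5
Dual objective at y_2 = -12.5: reduced costs (75.5, 77.5), box minimizer x = (0.0, 0.0)
g(y_2) = b*y + (c1 - a1*y)*x1 + (c2 - a2*y)*x2 = 20*(-12.5) + 75.5*0.0 + 77.5*0.0 = -250.0 + 0.0 + 0.0 = -250.0


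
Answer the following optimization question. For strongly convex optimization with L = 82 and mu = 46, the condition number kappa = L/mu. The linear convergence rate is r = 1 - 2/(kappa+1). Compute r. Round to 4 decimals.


Step 1: Compute the condition number.
kappa = L/mu = 82/46 = 1.7826
Step 2: Compute the convergence rate.
r = 1 - 2/(kappa + 1) = 1 - 2*mu/(L + mu) = (L - mu)/(L + mu) = 36/128 = 0.2813


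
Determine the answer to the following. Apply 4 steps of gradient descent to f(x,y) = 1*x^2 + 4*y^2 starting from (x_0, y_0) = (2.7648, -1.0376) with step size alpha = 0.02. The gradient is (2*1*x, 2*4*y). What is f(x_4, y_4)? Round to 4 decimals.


Gradient descent on f(x,y) = 1*x^2 + 4*y^2.
Starting point: (2.7648, -1.0376), alpha = 0.02
Step 1: grad_x = 2*1*2.7648 = 5.5296, grad_y = 2*4*-1.0376 = -8.3008
  x_1 = 2.7648 - 0.02*5.5296 = 2.6542
  y_1 = -1.0376 - 0.02*-8.3008 = -0.8716
Step 2: grad_x = 2*1*2.6542 = 5.3084, grad_y = 2*4*-0.8716 = -6.9727
  x_2 = 2.6542 - 0.02*5.3084 = 2.548
  y_2 = -0.8716 - 0.02*-6.9727 = -0.7321
Step 3: grad_x = 2*1*2.548 = 5.0961, grad_y = 2*4*-0.7321 = -5.857
  x_3 = 2.548 - 0.02*5.0961 = 2.4461
  y_3 = -0.7321 - 0.02*-5.857 = -0.615
Step 4: grad_x = 2*1*2.4461 = 4.8922, grad_y = 2*4*-0.615 = -4.9199
  x_4 = 2.4461 - 0.02*4.8922 = 2.3483
  y_4 = -0.615 - 0.02*-4.9199 = -0.5166
f(2.3483, -0.5166) = 1*2.3483^2 + 4*(-0.5166)^2 = 6.5819


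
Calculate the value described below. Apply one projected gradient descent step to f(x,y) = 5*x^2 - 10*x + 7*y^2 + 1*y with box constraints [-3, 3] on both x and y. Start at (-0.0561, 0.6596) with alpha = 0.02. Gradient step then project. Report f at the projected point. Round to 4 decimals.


Step 1: Compute gradient at (-0.0561, 0.6596).
grad_x = 2*5*-0.0561 - 10 = -10.561
grad_y = 2*7*0.6596 + 1 = 10.2344
Step 2: Gradient step.
x_raw = -0.0561 - 0.02*-10.561 = 0.1551
y_raw = 0.6596 - 0.02*10.2344 = 0.4549
Step 3: Project onto [-3, 3].
x_proj = clip(0.1551) = 0.1551
y_proj = clip(0.4549) = 0.4549
Step 4: Evaluate f.
f(0.1551, 0.4549) = 0.4726


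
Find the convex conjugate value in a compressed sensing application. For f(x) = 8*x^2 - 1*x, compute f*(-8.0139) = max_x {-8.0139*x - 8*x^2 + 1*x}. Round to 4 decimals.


f*(y) = sup_x {y*x - a*x^2 - b*x} = sup_x {(y-b)*x - a*x^2}
FOC: (y - b) - 2a*x = 0 => x* = (y - b)/(2a)
x* = (-8.0139 + 1)/(2*8) = -0.4384
f*(-8.0139) = (y-b)^2/(4a) = (-8.0139 + 1)^2/(4*8)
= 49.1948/32 = 1.5373


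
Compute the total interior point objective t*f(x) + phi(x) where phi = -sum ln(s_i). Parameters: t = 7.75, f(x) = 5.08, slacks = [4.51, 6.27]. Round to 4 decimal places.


Step 1: Compute log-barrier.
ln values: [1.5063, 1.8358]
phi = -(1.5063 + 1.8358) = -3.3421
Step 2: Compute augmented objective.
t*f(x) = 7.75*5.08 = 39.37
Total = 39.37 - 3.3421 = 36.0279


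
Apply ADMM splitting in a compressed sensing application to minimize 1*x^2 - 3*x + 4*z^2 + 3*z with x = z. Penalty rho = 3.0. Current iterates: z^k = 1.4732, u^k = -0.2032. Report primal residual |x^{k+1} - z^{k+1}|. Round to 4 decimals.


ADMM iteration with rho = 3.0, z^k = 1.4732, u^k = -0.2032
Step 1: x-update.
Minimize 1*x^2 - 3*x + (3.0/2)*(x - 1.4732 - 0.2032)^2
FOC: (2*1 + 3.0)*x = 3 + 3.0*(1.4732 + 0.2032)
x^{k+1} = 1.6058
Step 2: z-update.
Minimize 4*z^2 + 3*z + (3.0/2)*(1.6058 - z - 0.2032)^2
FOC: (2*4 + 3.0)*z = -3 + 3.0*(1.6058 - 0.2032)
z^{k+1} = 0.1098
Step 3: u-update.
u^{k+1} = -0.2032 + 1.6058 - 0.1098 = 1.2928
Step 4: Primal residual = |1.6058 - 0.1098| = 1.496


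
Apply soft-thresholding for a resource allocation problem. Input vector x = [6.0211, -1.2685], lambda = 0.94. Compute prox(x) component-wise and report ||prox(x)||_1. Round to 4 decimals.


Soft-thresholding with lambda = 0.94:
prox(6.0211) = sign(6.0211)*max(|6.0211| - 0.94, 0) = 5.0811
prox(-1.2685) = sign(-1.2685)*max(|-1.2685| - 0.94, 0) = -0.3285
prox(x) = [5.0811, -0.3285]
||prox(x)||_1 = 5.0811 + 0.3285 = 5.4096


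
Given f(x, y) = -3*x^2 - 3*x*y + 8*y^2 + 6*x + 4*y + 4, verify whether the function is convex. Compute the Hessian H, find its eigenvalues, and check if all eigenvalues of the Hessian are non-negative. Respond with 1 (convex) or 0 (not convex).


The Hessian of f(x,y) = -3*x^2 - 3*x*y + 8*y^2 + 6*x + 4*y + 4 is:
H = [[-6, -3], [-3, 16]]
Trace = -6 + 16 = 10
Determinant = -6*16 - (-3)^2 = -105
Discriminant = (10)^2 - 4*-105 = 520.0
Eigenvalues: lambda_1 = -6.4018, lambda_2 = 16.4018
The function is not convex.

0


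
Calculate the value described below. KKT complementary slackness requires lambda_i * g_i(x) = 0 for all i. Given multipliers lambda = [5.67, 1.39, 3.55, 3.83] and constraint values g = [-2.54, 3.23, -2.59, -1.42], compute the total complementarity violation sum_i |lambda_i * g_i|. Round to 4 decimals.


KKT complementary slackness check:
lambda_1 * g_1 = 5.67 * -2.54 = -14.4018
lambda_2 * g_2 = 1.39 * 3.23 = 4.4897
lambda_3 * g_3 = 3.55 * -2.59 = -9.1945
lambda_4 * g_4 = 3.83 * -1.42 = -5.4386
Total violation = 14.4018 + 4.4897 + 9.1945 + 5.4386 = 33.5246


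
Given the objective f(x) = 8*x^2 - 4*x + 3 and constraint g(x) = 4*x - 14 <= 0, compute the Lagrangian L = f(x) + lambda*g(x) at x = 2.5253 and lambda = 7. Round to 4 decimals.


Step 1: Evaluate f(x).
f(2.5253) = 8*2.5253^2 - 4*2.5253 + 3 = 43.9159
Step 2: Evaluate g(x).
g(2.5253) = 4*2.5253 - 14 = -3.8988
Step 3: Compute Lagrangian.
L = 43.9159 + 7*-3.8988 = 16.6243


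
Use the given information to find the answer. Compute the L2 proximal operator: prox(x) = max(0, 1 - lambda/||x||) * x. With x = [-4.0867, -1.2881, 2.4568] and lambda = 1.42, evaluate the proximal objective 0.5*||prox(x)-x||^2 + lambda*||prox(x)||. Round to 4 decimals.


Step 1: Compute ||x||.
||x|| = 4.9392
Step 2: Compute scaling factor.
scale = max(0, 1 - 1.42/4.9392) = 0.7125
Step 3: prox(x) = [-2.9118, -0.9178, 1.7505]
||prox(x)|| = 3.5192
Step 4: Proximal objective.
0.5*||prox-x||^2 = 1.0082
lambda*||prox|| = 4.9973
Total = 6.0055


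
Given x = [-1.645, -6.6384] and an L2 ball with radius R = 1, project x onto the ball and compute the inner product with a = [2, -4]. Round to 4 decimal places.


Step 1: Compute ||x|| (intermediates to 6 decimals).
||x|| = sqrt((-1.645)^2 + (-6.6384)^2) = 6.83918
Step 2: Project.
Since ||x|| > R, scale = R/||x|| = 1/6.83918 = 0.146216, proj(x) = scale * x
proj(x) = [-0.240525, -0.97064]
Step 3: Dot product.
a^T * proj(x) = 2*(-0.240525) - 4*(-0.97064) = 3.4015


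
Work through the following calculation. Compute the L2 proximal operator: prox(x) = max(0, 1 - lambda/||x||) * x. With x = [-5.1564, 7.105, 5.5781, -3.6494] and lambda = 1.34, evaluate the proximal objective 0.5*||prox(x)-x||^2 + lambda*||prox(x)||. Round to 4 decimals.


Step 1: Compute ||x||.
||x|| = 11.0228
Step 2: Compute scaling factor.
scale = max(0, 1 - 1.34/11.0228) = 0.8784
Step 3: prox(x) = [-4.5296, 6.2413, 4.9, -3.2058]
||prox(x)|| = 9.6828
Step 4: Proximal objective.
0.5*||prox-x||^2 = 0.8978
lambda*||prox|| = 12.975
Total = 13.8728


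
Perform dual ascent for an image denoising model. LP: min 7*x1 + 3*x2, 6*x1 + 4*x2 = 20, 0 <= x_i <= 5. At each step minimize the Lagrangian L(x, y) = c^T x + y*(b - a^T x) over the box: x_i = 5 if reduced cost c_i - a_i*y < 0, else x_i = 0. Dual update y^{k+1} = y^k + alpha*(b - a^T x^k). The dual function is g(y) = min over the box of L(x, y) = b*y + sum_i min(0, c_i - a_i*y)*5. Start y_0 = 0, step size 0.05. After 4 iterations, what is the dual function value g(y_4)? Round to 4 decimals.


Dual ascent for LP: min 7*x1 + 3*x2, 6*x1 + 4*x2 = 20, 0 <= x_i <= 5
Step 1: y^k = 0.0, reduced costs: (7.0, 3.0)
  x^k = (0.0, 0.0), subgradient = b - a^T x = 20.0
  y^{k+1} = 0.0 + 0.05*20.0 = 1.0
Step 2: y^k = 1.0, reduced costs: (1.0, -1.0)
  x^k = (0.0, 5.0), subgradient = b - a^T x = 0.0
  y^{k+1} = 1.0 + 0.05*0.0 = 1.0
Step 3: y^k = 1.0, reduced costs: (1.0, -1.0)
  x^k = (0.0, 5.0), subgradient = b - a^T x = 0.0
  y^{k+1} = 1.0 + 0.05*0.0 = 1.0
Step 4: y^k = 1.0, reduced costs: (1.0, -1.0)
  x^k = (0.0, 5.0), subgradient = b - a^T x = 0.0
  y^{k+1} = 1.0 + 0.05*0.0 = 1.0
Dual objective at y_4 = 1.0: reduced costs (1.0, -1.0), box minimizer x = (0.0, 5.0)
g(y_4) = b*y + (c1 - a1*y)*x1 + (c2 - a2*y)*x2 = 20*1.0 + 1.0*0.0 + (-1.0)*5.0 = 20.0 + 0.0 - 5.0 = 15.0


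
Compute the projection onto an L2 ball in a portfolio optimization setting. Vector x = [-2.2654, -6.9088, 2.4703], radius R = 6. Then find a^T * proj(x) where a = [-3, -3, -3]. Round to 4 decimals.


Step 1: Compute ||x|| (intermediates to 6 decimals).
||x|| = sqrt((-2.2654)^2 + (-6.9088)^2 + 2.4703^2) = 7.678928
Step 2: Project.
Since ||x|| > R, scale = R/||x|| = 6/7.678928 = 0.781359, proj(x) = scale * x
proj(x) = [-1.770091, -5.398253, 1.930191]
Step 3: Dot product.
a^T * proj(x) = -3*(-1.770091) - 3*(-5.398253) - 3*1.930191 = 15.7145


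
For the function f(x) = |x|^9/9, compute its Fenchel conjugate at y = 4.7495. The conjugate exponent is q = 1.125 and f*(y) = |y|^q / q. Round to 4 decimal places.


The conjugate exponent q satisfies 1/p + 1/q = 1.
p = 9, so q = 9/(9 - 1) = 1.125
|y|^q = 4.7495^1.125 = 5.7707
f*(4.7495) = 5.7707 / 1.125 = 5.1295


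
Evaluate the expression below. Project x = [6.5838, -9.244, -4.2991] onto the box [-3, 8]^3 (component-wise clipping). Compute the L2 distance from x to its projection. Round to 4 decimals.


Project each component onto [-3, 8].
clip(6.5838) = 6.5838, clip(-9.244) = -3.0, clip(-4.2991) = -3.0
Projection = [6.5838, -3.0, -3.0]
Squared diffs: [0.0, 38.9875, 1.6877]
Distance = sqrt(40.6752) = 6.3777


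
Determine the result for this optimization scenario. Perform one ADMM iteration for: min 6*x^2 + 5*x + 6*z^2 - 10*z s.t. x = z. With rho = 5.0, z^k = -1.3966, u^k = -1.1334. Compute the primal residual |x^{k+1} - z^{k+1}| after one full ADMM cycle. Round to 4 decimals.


ADMM iteration with rho = 5.0, z^k = -1.3966, u^k = -1.1334
Step 1: x-update.
Minimize 6*x^2 + 5*x + (5.0/2)*(x + 1.3966 - 1.1334)^2
FOC: (2*6 + 5.0)*x = -5 + 5.0*(-1.3966 + 1.1334)
x^{k+1} = -0.3715
Step 2: z-update.
Minimize 6*z^2 - 10*z + (5.0/2)*(-0.3715 - z - 1.1334)^2
FOC: (2*6 + 5.0)*z = 10 + 5.0*(-0.3715 - 1.1334)
z^{k+1} = 0.1456
Step 3: u-update.
u^{k+1} = -1.1334 - 0.3715 - 0.1456 = -1.6505
Step 4: Primal residual = |-0.3715 - 0.1456| = 0.5171


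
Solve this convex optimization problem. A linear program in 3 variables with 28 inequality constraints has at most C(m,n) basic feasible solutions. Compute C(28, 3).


Each vertex corresponds to some choice of n active constraints out of m, so the number of vertices is at most C(m, n) = m! / (n!(m-n)!).
m = 28, n = 3
Numerator: 28 * 27 * 26
Denominator: 3! = 6
C(28, 3) = 3276


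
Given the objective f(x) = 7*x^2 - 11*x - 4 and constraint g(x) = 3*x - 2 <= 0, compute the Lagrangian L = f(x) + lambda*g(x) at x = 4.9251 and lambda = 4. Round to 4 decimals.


Step 1: Evaluate f(x).
f(4.9251) = 7*4.9251^2 - 11*4.9251 - 4 = 111.6202
Step 2: Evaluate g(x).
g(4.9251) = 3*4.9251 - 2 = 12.7753
Step 3: Compute Lagrangian.
L = 111.6202 + 4*12.7753 = 162.7214


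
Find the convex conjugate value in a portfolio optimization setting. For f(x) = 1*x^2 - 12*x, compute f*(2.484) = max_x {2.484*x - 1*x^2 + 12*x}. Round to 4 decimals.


f*(y) = sup_x {y*x - a*x^2 - b*x} = sup_x {(y-b)*x - a*x^2}
FOC: (y - b) - 2a*x = 0 => x* = (y - b)/(2a)
x* = (2.484 + 12)/(2*1) = 7.242
f*(2.484) = (y-b)^2/(4a) = (2.484 + 12)^2/(4*1)
= 209.7863/4 = 52.4466


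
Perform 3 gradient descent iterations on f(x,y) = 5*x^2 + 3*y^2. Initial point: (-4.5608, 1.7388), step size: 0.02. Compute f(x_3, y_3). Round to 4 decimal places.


Gradient descent on f(x,y) = 5*x^2 + 3*y^2.
Starting point: (-4.5608, 1.7388), alpha = 0.02
Step 1: grad_x = 2*5*-4.5608 = -45.608, grad_y = 2*3*1.7388 = 10.4328
  x_1 = -4.5608 - 0.02*-45.608 = -3.6486
  y_1 = 1.7388 - 0.02*10.4328 = 1.5301
Step 2: grad_x = 2*5*-3.6486 = -36.4864, grad_y = 2*3*1.5301 = 9.1809
  x_2 = -3.6486 - 0.02*-36.4864 = -2.9189
  y_2 = 1.5301 - 0.02*9.1809 = 1.3465
Step 3: grad_x = 2*5*-2.9189 = -29.1891, grad_y = 2*3*1.3465 = 8.0792
  x_3 = -2.9189 - 0.02*-29.1891 = -2.3351
  y_3 = 1.3465 - 0.02*8.0792 = 1.1849
f(-2.3351, 1.1849) = 5*(-2.3351)^2 + 3*1.1849^2 = 31.4764


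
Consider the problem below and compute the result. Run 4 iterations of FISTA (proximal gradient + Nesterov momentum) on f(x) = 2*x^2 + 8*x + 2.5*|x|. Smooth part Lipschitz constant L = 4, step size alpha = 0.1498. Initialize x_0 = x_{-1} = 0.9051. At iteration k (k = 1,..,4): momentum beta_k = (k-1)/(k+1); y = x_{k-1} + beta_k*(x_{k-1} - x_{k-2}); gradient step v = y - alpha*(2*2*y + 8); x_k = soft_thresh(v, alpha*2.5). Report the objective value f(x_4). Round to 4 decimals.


FISTA on f(x) = 2*x^2 + 8*x + 2.5*|x|
L = 4, alpha = 0.1498
Iteration 1: beta = 0.0, y = 0.9051 + 0.0*(0.9051 - 0.9051) = 0.9051
  grad(y) = 11.6204, v = y - alpha*grad = -0.8356
  prox(v) = soft_thresh(-0.8356, 0.3745) = -0.4611
Iteration 2: beta = 0.3333, y = -0.4611 + 0.3333*(-0.4611 - 0.9051) = -0.9165
  grad(y) = 4.3338, v = y - alpha*grad = -1.5658
  prox(v) = soft_thresh(-1.5658, 0.3745) = -1.1913
Iteration 3: beta = 0.5, y = -1.1913 + 0.5*(-1.1913 + 0.4611) = -1.5563
  grad(y) = 1.7748, v = y - alpha*grad = -1.8222
  prox(v) = soft_thresh(-1.8222, 0.3745) = -1.4477
Iteration 4: beta = 0.6, y = -1.4477 + 0.6*(-1.4477 + 1.1913) = -1.6015
  grad(y) = 1.5939, v = y - alpha*grad = -1.8403
  prox(v) = soft_thresh(-1.8403, 0.3745) = -1.4658
f(x_4) = 2*(-1.4658)^2 + 8*(-1.4658) + 2.5*|-1.4658| = -3.7648


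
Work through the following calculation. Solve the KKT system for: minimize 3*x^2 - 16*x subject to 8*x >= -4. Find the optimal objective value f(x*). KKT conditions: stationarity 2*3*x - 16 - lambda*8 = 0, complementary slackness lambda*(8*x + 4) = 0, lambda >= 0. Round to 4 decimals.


Step 1: Try lambda = 0 (constraint inactive).
Stationarity: 2*3*x - 16 = 0
x* = 16/(2*3) = 8/3 = 2.6667 (rounded; the exact value 8/3 is used below)
Check constraint: 8*2.6667 = 21.3336 >= -4 -- satisfied.
Step 2: Compute optimal value.
f(x*) = 3*(8/3)^2 - 16*(8/3) = -21.3333


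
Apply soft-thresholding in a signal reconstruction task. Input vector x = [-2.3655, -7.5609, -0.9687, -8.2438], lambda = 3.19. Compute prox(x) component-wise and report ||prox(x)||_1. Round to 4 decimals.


Soft-thresholding with lambda = 3.19:
prox(-2.3655) = sign(-2.3655)*max(|-2.3655| - 3.19, 0) = 0.0
prox(-7.5609) = sign(-7.5609)*max(|-7.5609| - 3.19, 0) = -4.3709
prox(-0.9687) = sign(-0.9687)*max(|-0.9687| - 3.19, 0) = 0.0
prox(-8.2438) = sign(-8.2438)*max(|-8.2438| - 3.19, 0) = -5.0538
prox(x) = [0.0, -4.3709, 0.0, -5.0538]
||prox(x)||_1 = 0.0 + 4.3709 + 0.0 + 5.0538 = 9.4247


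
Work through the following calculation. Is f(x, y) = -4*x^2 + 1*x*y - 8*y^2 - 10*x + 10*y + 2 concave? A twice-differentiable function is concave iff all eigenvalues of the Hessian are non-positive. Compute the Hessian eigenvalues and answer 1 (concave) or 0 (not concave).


The Hessian of f(x,y) = -4*x^2 + 1*x*y - 8*y^2 - 10*x + 10*y + 2 is:
H = [[-8, 1], [1, -16]]
Trace = -8 - 16 = -24
Determinant = -8*-16 - (1)^2 = 127
Discriminant = (-24)^2 - 4*127 = 68.0
Eigenvalues: lambda_1 = -16.1231, lambda_2 = -7.8769
The function is concave.

1


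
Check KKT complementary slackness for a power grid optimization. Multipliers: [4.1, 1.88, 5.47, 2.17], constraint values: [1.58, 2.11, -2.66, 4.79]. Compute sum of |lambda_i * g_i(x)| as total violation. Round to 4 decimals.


KKT complementary slackness check:
lambda_1 * g_1 = 4.1 * 1.58 = 6.478
lambda_2 * g_2 = 1.88 * 2.11 = 3.9668
lambda_3 * g_3 = 5.47 * -2.66 = -14.5502
lambda_4 * g_4 = 2.17 * 4.79 = 10.3943
Total violation = 6.478 + 3.9668 + 14.5502 + 10.3943 = 35.3893


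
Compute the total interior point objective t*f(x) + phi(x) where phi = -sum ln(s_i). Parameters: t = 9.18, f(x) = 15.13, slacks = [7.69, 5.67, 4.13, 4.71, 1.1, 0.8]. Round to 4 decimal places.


Step 1: Compute log-barrier.
ln values: [2.0399, 1.7352, 1.4183, 1.5497, 0.0953, -0.2231]
phi = -(2.0399 + 1.7352 + 1.4183 + 1.5497 + 0.0953 - 0.2231) = -6.6152
Step 2: Compute augmented objective.
t*f(x) = 9.18*15.13 = 138.8934
Total = 138.8934 - 6.6152 = 132.2782


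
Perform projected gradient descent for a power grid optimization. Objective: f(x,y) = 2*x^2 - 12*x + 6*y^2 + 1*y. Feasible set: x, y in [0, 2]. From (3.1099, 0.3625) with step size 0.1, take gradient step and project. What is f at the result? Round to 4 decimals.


Step 1: Compute gradient at (3.1099, 0.3625).
grad_x = 2*2*3.1099 - 12 = 0.4396
grad_y = 2*6*0.3625 + 1 = 5.35
Step 2: Gradient step.
x_raw = 3.1099 - 0.1*0.4396 = 3.0659
y_raw = 0.3625 - 0.1*5.35 = -0.1725
Step 3: Project onto [0, 2].
x_proj = clip(3.0659) = 2.0
y_proj = clip(-0.1725) = 0.0
Step 4: Evaluate f.
f(2.0, 0.0) = -16.0


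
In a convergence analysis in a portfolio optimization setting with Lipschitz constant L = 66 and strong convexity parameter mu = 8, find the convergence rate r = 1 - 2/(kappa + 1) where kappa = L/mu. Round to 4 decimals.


Step 1: Compute the condition number.
kappa = L/mu = 66/8 = 8.25
Step 2: Compute the convergence rate.
r = 1 - 2/(kappa + 1) = 1 - 2*mu/(L + mu) = (L - mu)/(L + mu) = 58/74 = 0.7838


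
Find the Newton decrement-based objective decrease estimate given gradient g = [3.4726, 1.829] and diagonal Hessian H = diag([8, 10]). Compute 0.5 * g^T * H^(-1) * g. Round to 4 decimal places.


Step 1: H is diagonal, so H^(-1) * g = [0.4341, 0.1829].
Step 2: g^T H^(-1) g = sum_i g_i^2 / H_ii
  = (3.4726)^2/8 + (1.829)^2/10
  = 1.5074 + 0.3345 = 1.8419
Step 3: Objective decrease = 0.5 * g^T H^(-1) g = 0.9209


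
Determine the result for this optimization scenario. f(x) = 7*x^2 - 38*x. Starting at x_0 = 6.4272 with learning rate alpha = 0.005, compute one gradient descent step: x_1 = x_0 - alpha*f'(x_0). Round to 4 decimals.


We compute the gradient at x_0 and apply the update.
f'(x) = 14*x - 38
f'(6.4272) = 14*6.4272 - 38 = 51.9808
x_1 = 6.4272 - 0.005*51.9808 = 6.1673


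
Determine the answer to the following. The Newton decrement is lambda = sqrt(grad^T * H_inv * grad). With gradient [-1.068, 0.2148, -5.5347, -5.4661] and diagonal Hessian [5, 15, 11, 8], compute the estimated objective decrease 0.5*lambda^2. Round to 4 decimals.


Step 1: H is diagonal, so H^(-1) * g = [-0.2136, 0.0143, -0.5032, -0.6833].
Step 2: g^T H^(-1) g = sum_i g_i^2 / H_ii
  = (-1.068)^2/5 + (0.2148)^2/15 + (-5.5347)^2/11 + (-5.4661)^2/8
  = 0.2281 + 0.0031 + 2.7848 + 3.7348 = 6.7508
Step 3: Objective decrease = 0.5 * g^T H^(-1) g = 3.3754


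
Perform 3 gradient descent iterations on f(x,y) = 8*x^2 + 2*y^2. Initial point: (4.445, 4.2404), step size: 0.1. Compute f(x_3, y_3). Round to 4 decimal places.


Gradient descent on f(x,y) = 8*x^2 + 2*y^2.
Starting point: (4.445, 4.2404), alpha = 0.1
Step 1: grad_x = 2*8*4.445 = 71.12, grad_y = 2*2*4.2404 = 16.9616
  x_1 = 4.445 - 0.1*71.12 = -2.667
  y_1 = 4.2404 - 0.1*16.9616 = 2.5442
Step 2: grad_x = 2*8*-2.667 = -42.672, grad_y = 2*2*2.5442 = 10.177
  x_2 = -2.667 - 0.1*-42.672 = 1.6002
  y_2 = 2.5442 - 0.1*10.177 = 1.5265
Step 3: grad_x = 2*8*1.6002 = 25.6032, grad_y = 2*2*1.5265 = 6.1062
  x_3 = 1.6002 - 0.1*25.6032 = -0.9601
  y_3 = 1.5265 - 0.1*6.1062 = 0.9159
f(-0.9601, 0.9159) = 8*(-0.9601)^2 + 2*0.9159^2 = 9.0525


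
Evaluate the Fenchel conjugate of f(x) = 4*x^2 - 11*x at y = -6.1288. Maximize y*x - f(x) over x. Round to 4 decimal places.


f*(y) = sup_x {y*x - a*x^2 - b*x} = sup_x {(y-b)*x - a*x^2}
FOC: (y - b) - 2a*x = 0 => x* = (y - b)/(2a)
x* = (-6.1288 + 11)/(2*4) = 0.6089
f*(-6.1288) = (y-b)^2/(4a) = (-6.1288 + 11)^2/(4*4)
= 23.7286/16 = 1.483


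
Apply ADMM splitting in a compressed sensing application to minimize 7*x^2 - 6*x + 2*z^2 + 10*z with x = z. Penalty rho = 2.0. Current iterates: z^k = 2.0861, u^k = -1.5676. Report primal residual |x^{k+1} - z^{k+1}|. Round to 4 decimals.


ADMM iteration with rho = 2.0, z^k = 2.0861, u^k = -1.5676
Step 1: x-update.
Minimize 7*x^2 - 6*x + (2.0/2)*(x - 2.0861 - 1.5676)^2
FOC: (2*7 + 2.0)*x = 6 + 2.0*(2.0861 + 1.5676)
x^{k+1} = 0.8317
Step 2: z-update.
Minimize 2*z^2 + 10*z + (2.0/2)*(0.8317 - z - 1.5676)^2
FOC: (2*2 + 2.0)*z = -10 + 2.0*(0.8317 - 1.5676)
z^{k+1} = -1.912
Step 3: u-update.
u^{k+1} = -1.5676 + 0.8317 + 1.912 = 1.1761
Step 4: Primal residual = |0.8317 + 1.912| = 2.7437


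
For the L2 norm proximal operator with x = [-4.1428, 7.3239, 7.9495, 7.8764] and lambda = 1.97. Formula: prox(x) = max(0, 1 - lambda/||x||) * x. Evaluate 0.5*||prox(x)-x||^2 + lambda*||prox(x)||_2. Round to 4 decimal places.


Step 1: Compute ||x||.
||x|| = 14.0012
Step 2: Compute scaling factor.
scale = max(0, 1 - 1.97/14.0012) = 0.8593
Step 3: prox(x) = [-3.5599, 6.2934, 6.831, 6.7682]
||prox(x)|| = 12.0312
Step 4: Proximal objective.
0.5*||prox-x||^2 = 1.9405
lambda*||prox|| = 23.7015
Total = 25.642


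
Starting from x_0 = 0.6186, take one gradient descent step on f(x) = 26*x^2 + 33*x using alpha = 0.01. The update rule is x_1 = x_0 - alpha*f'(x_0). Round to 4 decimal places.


We compute the gradient at x_0 and apply the update.
f'(x) = 52*x + 33
f'(0.6186) = 52*0.6186 + 33 = 65.1672
x_1 = 0.6186 - 0.01*65.1672 = -0.0331


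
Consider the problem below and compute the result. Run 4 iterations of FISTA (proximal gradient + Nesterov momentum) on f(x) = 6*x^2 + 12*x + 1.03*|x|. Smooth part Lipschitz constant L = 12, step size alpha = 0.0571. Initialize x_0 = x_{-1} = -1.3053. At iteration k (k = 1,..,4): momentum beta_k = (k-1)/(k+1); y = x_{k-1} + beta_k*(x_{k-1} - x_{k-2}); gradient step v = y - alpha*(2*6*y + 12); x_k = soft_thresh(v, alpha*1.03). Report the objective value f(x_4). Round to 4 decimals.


FISTA on f(x) = 6*x^2 + 12*x + 1.03*|x|
L = 12, alpha = 0.0571
Iteration 1: beta = 0.0, y = -1.3053 + 0.0*(-1.3053 + 1.3053) = -1.3053
  grad(y) = -3.6636, v = y - alpha*grad = -1.0961
  prox(v) = soft_thresh(-1.0961, 0.0588) = -1.0373
Iteration 2: beta = 0.3333, y = -1.0373 + 0.3333*(-1.0373 + 1.3053) = -0.948
  grad(y) = 0.6245, v = y - alpha*grad = -0.9836
  prox(v) = soft_thresh(-0.9836, 0.0588) = -0.9248
Iteration 3: beta = 0.5, y = -0.9248 + 0.5*(-0.9248 + 1.0373) = -0.8686
  grad(y) = 1.5773, v = y - alpha*grad = -0.9586
  prox(v) = soft_thresh(-0.9586, 0.0588) = -0.8998
Iteration 4: beta = 0.6, y = -0.8998 + 0.6*(-0.8998 + 0.9248) = -0.8848
  grad(y) = 1.3823, v = y - alpha*grad = -0.9637
  prox(v) = soft_thresh(-0.9637, 0.0588) = -0.9049
f(x_4) = 6*(-0.9049)^2 + 12*(-0.9049) + 1.03*|-0.9049| = -5.0137


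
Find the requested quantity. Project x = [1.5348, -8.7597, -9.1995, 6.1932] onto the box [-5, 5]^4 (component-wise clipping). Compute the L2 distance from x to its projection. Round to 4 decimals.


Project each component onto [-5, 5].
clip(1.5348) = 1.5348, clip(-8.7597) = -5.0, clip(-9.1995) = -5.0, clip(6.1932) = 5.0
Projection = [1.5348, -5.0, -5.0, 5.0]
Squared diffs: [0.0, 14.1353, 17.6358, 1.4237]
Distance = sqrt(33.1948) = 5.7615
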